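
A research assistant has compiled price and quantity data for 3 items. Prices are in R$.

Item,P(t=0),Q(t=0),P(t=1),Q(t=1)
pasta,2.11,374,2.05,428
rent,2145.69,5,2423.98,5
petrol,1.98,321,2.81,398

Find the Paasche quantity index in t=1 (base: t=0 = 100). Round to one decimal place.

102.4

Paasche quantity index uses current-period prices as weights.
ΣP(t=1)·Q(t=1) = 2.05×428 + 2423.98×5 + 2.81×398 = 877.4 + 12119.9 + 1118.38 = 14115.68
ΣP(t=1)·Q(t=0) = 2.05×374 + 2423.98×5 + 2.81×321 = 766.7 + 12119.9 + 902.01 = 13788.61
Index = 14115.68 / 13788.61 × 100 = 102.3720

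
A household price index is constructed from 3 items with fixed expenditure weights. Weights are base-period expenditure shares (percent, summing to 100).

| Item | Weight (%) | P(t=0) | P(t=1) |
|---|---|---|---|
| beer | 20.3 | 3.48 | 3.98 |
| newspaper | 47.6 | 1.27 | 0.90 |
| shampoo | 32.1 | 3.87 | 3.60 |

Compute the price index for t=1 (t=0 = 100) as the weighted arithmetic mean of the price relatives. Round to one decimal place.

86.8

beer: 20.3 × (3.98/3.48) = 20.3 × 1.143678 = 23.2167
newspaper: 47.6 × (0.90/1.27) = 47.6 × 0.708661 = 33.7323
shampoo: 32.1 × (3.60/3.87) = 32.1 × 0.930233 = 29.8605
Index = Σ wᵢ·(p₁ᵢ/p₀ᵢ) = 23.2167 + 33.7323 + 29.8605 = 86.8094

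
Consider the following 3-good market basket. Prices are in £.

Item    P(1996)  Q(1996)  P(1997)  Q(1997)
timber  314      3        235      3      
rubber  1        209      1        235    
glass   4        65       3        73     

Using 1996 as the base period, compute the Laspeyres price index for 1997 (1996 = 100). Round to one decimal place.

78.6

Laspeyres price index uses base-period quantities as weights.
ΣP(1997)·Q(1996) = 235×3 + 1×209 + 3×65 = 705 + 209 + 195 = 1109
ΣP(1996)·Q(1996) = 314×3 + 1×209 + 4×65 = 942 + 209 + 260 = 1411
Index = 1109 / 1411 × 100 = 78.5967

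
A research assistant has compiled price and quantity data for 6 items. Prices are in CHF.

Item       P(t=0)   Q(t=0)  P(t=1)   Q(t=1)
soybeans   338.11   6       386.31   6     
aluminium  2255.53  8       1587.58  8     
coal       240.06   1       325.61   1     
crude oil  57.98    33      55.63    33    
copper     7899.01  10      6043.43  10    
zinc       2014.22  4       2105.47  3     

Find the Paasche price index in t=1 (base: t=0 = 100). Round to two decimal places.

78.25

Paasche price index uses current-period quantities as weights.
ΣP(t=1)·Q(t=1) = 386.31×6 + 1587.58×8 + 325.61×1 + 55.63×33 + 6043.43×10 + 2105.47×3 = 2317.86 + 12700.64 + 325.61 + 1835.79 + 60434.3 + 6316.41 = 83930.61
ΣP(t=0)·Q(t=1) = 338.11×6 + 2255.53×8 + 240.06×1 + 57.98×33 + 7899.01×10 + 2014.22×3 = 2028.66 + 18044.24 + 240.06 + 1913.34 + 78990.1 + 6042.66 = 107259.06
Index = 83930.61 / 107259.06 × 100 = 78.2504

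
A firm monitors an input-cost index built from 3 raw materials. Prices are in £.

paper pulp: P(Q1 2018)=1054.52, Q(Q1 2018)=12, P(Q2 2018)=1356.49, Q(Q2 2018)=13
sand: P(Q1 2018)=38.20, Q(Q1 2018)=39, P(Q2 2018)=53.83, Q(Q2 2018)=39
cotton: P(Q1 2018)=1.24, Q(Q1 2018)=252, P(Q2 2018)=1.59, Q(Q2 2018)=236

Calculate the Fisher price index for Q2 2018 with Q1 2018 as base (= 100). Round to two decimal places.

Laspeyres component (base-period weights):
ΣP(Q2 2018)Q(Q1 2018) = 1356.49×12 + 53.83×39 + 1.59×252 = 16277.88 + 2099.37 + 400.68 = 18777.93
ΣP(Q1 2018)Q(Q1 2018) = 1054.52×12 + 38.20×39 + 1.24×252 = 12654.24 + 1489.8 + 312.48 = 14456.52
L = 18777.93 / 14456.52 × 100 = 129.8925
Paasche component (current-period weights):
ΣP(Q2 2018)Q(Q2 2018) = 1356.49×13 + 53.83×39 + 1.59×236 = 17634.37 + 2099.37 + 375.24 = 20108.98
ΣP(Q1 2018)Q(Q2 2018) = 1054.52×13 + 38.20×39 + 1.24×236 = 13708.76 + 1489.8 + 292.64 = 15491.2
P = 20108.98 / 15491.2 × 100 = 129.8091
Fisher = √(L × P) = √(129.8925 × 129.8091) = 129.8508

129.85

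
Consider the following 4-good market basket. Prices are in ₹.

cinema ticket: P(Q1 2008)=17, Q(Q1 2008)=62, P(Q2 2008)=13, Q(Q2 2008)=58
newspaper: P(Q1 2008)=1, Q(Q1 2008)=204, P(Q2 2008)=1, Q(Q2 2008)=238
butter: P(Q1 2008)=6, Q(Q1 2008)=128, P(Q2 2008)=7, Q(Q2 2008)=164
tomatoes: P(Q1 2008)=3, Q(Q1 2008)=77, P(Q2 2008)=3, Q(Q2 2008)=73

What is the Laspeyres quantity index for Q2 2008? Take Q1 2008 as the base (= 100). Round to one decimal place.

107.5

Laspeyres quantity index uses base-period prices as weights.
ΣP(Q1 2008)·Q(Q2 2008) = 17×58 + 1×238 + 6×164 + 3×73 = 986 + 238 + 984 + 219 = 2427
ΣP(Q1 2008)·Q(Q1 2008) = 17×62 + 1×204 + 6×128 + 3×77 = 1054 + 204 + 768 + 231 = 2257
Index = 2427 / 2257 × 100 = 107.5321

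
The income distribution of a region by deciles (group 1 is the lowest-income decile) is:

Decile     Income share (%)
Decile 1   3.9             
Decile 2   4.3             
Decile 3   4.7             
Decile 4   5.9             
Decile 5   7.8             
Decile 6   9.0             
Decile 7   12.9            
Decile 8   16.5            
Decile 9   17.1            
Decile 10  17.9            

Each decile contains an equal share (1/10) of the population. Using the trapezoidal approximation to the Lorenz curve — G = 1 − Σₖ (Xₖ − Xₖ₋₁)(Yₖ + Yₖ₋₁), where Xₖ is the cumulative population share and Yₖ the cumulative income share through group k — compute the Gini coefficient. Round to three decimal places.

Cumulative income shares Yₖ: 0.0390, 0.0820, 0.1290, 0.1880, 0.2660, 0.3560, 0.4850, 0.6500, 0.8210, 1.0000
Σ (Xₖ−Xₖ₋₁)(Yₖ+Yₖ₋₁) = (1/10)(0.0390+0.0000) + (1/10)(0.0820+0.0390) + (1/10)(0.1290+0.0820) + (1/10)(0.1880+0.1290) + (1/10)(0.2660+0.1880) + (1/10)(0.3560+0.2660) + (1/10)(0.4850+0.3560) + (1/10)(0.6500+0.4850) + (1/10)(0.8210+0.6500) + (1/10)(1.0000+0.8210)
  = 0.0039 + 0.0121 + 0.0211 + 0.0317 + 0.0454 + 0.0622 + 0.0841 + 0.1135 + 0.1471 + 0.1821 = 0.7032
G = 1 − 0.7032 = 0.2968

0.297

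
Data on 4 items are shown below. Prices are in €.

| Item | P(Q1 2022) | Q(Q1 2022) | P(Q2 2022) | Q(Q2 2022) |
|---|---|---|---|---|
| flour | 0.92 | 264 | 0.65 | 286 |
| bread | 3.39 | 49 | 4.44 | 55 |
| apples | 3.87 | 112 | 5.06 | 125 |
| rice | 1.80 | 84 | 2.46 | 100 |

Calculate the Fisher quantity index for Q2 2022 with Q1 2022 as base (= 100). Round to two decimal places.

112.31

Laspeyres component (base-period weights):
ΣP(Q1 2022)Q(Q2 2022) = 0.92×286 + 3.39×55 + 3.87×125 + 1.80×100 = 263.12 + 186.45 + 483.75 + 180 = 1113.32
ΣP(Q1 2022)Q(Q1 2022) = 0.92×264 + 3.39×49 + 3.87×112 + 1.80×84 = 242.88 + 166.11 + 433.44 + 151.2 = 993.63
L = 1113.32 / 993.63 × 100 = 112.0457
Paasche component (current-period weights):
ΣP(Q2 2022)Q(Q2 2022) = 0.65×286 + 4.44×55 + 5.06×125 + 2.46×100 = 185.9 + 244.2 + 632.5 + 246 = 1308.6
ΣP(Q2 2022)Q(Q1 2022) = 0.65×264 + 4.44×49 + 5.06×112 + 2.46×84 = 171.6 + 217.56 + 566.72 + 206.64 = 1162.52
P = 1308.6 / 1162.52 × 100 = 112.5658
Fisher = √(L × P) = √(112.0457 × 112.5658) = 112.3055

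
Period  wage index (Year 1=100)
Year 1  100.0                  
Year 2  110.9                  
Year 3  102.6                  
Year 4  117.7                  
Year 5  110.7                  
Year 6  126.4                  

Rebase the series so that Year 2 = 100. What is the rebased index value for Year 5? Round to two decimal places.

99.82

Rebased(Year 5) = 110.7 / 110.9 × 100 = 99.8197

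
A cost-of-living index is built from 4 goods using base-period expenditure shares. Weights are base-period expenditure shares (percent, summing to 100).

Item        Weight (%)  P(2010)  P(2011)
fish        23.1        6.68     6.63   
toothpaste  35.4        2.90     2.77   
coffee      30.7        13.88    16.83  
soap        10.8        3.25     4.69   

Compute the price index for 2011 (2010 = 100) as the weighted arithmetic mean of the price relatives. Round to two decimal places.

109.55

fish: 23.1 × (6.63/6.68) = 23.1 × 0.992515 = 22.9271
toothpaste: 35.4 × (2.77/2.90) = 35.4 × 0.955172 = 33.8131
coffee: 30.7 × (16.83/13.88) = 30.7 × 1.212536 = 37.2249
soap: 10.8 × (4.69/3.25) = 10.8 × 1.443077 = 15.5852
Index = Σ wᵢ·(p₁ᵢ/p₀ᵢ) = 22.9271 + 33.8131 + 37.2249 + 15.5852 = 109.5503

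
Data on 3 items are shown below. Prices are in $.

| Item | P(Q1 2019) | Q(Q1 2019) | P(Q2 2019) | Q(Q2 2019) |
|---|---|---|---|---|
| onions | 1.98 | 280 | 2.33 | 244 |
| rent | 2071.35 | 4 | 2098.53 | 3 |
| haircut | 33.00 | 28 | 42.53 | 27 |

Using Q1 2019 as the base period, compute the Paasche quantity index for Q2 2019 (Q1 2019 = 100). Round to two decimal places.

Paasche quantity index uses current-period prices as weights.
ΣP(Q2 2019)·Q(Q2 2019) = 2.33×244 + 2098.53×3 + 42.53×27 = 568.52 + 6295.59 + 1148.31 = 8012.42
ΣP(Q2 2019)·Q(Q1 2019) = 2.33×280 + 2098.53×4 + 42.53×28 = 652.4 + 8394.12 + 1190.84 = 10237.36
Index = 8012.42 / 10237.36 × 100 = 78.2665

78.27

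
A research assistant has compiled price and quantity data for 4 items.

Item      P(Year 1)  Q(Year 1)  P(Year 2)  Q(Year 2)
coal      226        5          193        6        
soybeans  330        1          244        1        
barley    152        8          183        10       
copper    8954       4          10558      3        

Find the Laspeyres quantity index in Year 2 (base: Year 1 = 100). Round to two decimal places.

Laspeyres quantity index uses base-period prices as weights.
ΣP(Year 1)·Q(Year 2) = 226×6 + 330×1 + 152×10 + 8954×3 = 1356 + 330 + 1520 + 26862 = 30068
ΣP(Year 1)·Q(Year 1) = 226×5 + 330×1 + 152×8 + 8954×4 = 1130 + 330 + 1216 + 35816 = 38492
Index = 30068 / 38492 × 100 = 78.1149

78.11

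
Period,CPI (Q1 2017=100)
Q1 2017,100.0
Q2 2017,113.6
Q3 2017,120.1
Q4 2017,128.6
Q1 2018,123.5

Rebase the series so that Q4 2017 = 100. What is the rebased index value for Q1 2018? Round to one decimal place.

Rebased(Q1 2018) = 123.5 / 128.6 × 100 = 96.0342

96.0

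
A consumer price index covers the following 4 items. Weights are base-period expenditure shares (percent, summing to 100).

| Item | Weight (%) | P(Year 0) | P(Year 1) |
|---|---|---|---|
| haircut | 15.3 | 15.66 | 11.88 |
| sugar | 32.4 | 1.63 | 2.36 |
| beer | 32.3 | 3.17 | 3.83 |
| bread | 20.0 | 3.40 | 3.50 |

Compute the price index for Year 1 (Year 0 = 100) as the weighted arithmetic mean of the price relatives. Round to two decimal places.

118.13

haircut: 15.3 × (11.88/15.66) = 15.3 × 0.758621 = 11.6069
sugar: 32.4 × (2.36/1.63) = 32.4 × 1.447853 = 46.9104
beer: 32.3 × (3.83/3.17) = 32.3 × 1.208202 = 39.0249
bread: 20.0 × (3.50/3.40) = 20.0 × 1.029412 = 20.5882
Index = Σ wᵢ·(p₁ᵢ/p₀ᵢ) = 11.6069 + 46.9104 + 39.0249 + 20.5882 = 118.1305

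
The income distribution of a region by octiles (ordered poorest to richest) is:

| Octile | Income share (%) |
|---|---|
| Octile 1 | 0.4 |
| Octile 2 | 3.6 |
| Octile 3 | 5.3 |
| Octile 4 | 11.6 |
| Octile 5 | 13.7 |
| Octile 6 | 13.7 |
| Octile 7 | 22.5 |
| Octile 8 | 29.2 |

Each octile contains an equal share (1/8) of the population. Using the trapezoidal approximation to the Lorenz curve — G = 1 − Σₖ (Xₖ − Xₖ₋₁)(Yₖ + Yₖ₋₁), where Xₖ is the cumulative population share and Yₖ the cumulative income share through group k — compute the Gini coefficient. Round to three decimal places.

0.404

Cumulative income shares Yₖ: 0.0040, 0.0400, 0.0930, 0.2090, 0.3460, 0.4830, 0.7080, 1.0000
Σ (Xₖ−Xₖ₋₁)(Yₖ+Yₖ₋₁) = (1/8)(0.0040+0.0000) + (1/8)(0.0400+0.0040) + (1/8)(0.0930+0.0400) + (1/8)(0.2090+0.0930) + (1/8)(0.3460+0.2090) + (1/8)(0.4830+0.3460) + (1/8)(0.7080+0.4830) + (1/8)(1.0000+0.7080)
  = 0.0005 + 0.0055 + 0.0166 + 0.0377 + 0.0694 + 0.1036 + 0.1489 + 0.2135 = 0.5958
G = 1 − 0.5958 = 0.4042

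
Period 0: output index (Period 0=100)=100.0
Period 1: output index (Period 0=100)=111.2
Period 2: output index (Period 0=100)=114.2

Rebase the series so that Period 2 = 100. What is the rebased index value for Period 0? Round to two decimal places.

Rebased(Period 0) = 100.0 / 114.2 × 100 = 87.5657

87.57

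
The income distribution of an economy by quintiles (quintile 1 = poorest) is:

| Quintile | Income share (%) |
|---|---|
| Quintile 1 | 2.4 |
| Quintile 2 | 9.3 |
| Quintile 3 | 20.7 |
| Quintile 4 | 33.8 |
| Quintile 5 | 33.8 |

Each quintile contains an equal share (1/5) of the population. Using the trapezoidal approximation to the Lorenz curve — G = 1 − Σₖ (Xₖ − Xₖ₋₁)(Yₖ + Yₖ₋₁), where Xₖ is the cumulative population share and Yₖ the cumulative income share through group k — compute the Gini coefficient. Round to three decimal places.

Cumulative income shares Yₖ: 0.0240, 0.1170, 0.3240, 0.6620, 1.0000
Σ (Xₖ−Xₖ₋₁)(Yₖ+Yₖ₋₁) = (1/5)(0.0240+0.0000) + (1/5)(0.1170+0.0240) + (1/5)(0.3240+0.1170) + (1/5)(0.6620+0.3240) + (1/5)(1.0000+0.6620)
  = 0.0048 + 0.0282 + 0.0882 + 0.1972 + 0.3324 = 0.6508
G = 1 − 0.6508 = 0.3492

0.349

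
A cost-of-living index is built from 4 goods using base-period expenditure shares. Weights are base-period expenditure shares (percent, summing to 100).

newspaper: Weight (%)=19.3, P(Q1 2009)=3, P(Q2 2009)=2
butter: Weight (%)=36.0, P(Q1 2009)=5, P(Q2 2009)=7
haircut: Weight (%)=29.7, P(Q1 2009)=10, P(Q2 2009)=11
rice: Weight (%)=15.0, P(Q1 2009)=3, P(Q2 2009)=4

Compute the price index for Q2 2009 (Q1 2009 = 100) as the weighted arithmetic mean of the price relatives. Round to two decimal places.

newspaper: 19.3 × (2/3) = 19.3 × 0.666667 = 12.8667
butter: 36.0 × (7/5) = 36.0 × 1.400000 = 50.4000
haircut: 29.7 × (11/10) = 29.7 × 1.100000 = 32.6700
rice: 15.0 × (4/3) = 15.0 × 1.333333 = 20.0000
Index = Σ wᵢ·(p₁ᵢ/p₀ᵢ) = 12.8667 + 50.4000 + 32.6700 + 20.0000 = 115.9367

115.94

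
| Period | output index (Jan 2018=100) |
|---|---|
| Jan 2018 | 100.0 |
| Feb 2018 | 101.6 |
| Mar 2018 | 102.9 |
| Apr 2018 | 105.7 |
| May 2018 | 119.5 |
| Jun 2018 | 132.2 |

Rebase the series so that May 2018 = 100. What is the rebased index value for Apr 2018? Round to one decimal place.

88.5

Rebased(Apr 2018) = 105.7 / 119.5 × 100 = 88.4519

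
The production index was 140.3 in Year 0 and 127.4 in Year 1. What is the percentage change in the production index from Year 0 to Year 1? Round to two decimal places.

-9.19%

Change = (127.4 − 140.3) / 140.3 × 100
       = -12.9 / 140.3 × 100 = -9.1946%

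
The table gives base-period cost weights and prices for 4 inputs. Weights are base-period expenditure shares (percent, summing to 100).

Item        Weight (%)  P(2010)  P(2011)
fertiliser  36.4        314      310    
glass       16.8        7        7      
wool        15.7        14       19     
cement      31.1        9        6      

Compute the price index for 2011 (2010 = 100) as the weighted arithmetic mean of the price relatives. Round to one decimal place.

94.8

fertiliser: 36.4 × (310/314) = 36.4 × 0.987261 = 35.9363
glass: 16.8 × (7/7) = 16.8 × 1.000000 = 16.8000
wool: 15.7 × (19/14) = 15.7 × 1.357143 = 21.3071
cement: 31.1 × (6/9) = 31.1 × 0.666667 = 20.7333
Index = Σ wᵢ·(p₁ᵢ/p₀ᵢ) = 35.9363 + 16.8000 + 21.3071 + 20.7333 = 94.7768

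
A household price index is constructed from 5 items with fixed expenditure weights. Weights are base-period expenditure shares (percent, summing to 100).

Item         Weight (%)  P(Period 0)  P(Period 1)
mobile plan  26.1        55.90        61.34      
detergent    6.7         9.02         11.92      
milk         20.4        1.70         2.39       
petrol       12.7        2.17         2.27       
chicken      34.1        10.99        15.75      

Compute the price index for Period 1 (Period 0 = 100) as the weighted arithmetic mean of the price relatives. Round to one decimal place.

128.3

mobile plan: 26.1 × (61.34/55.90) = 26.1 × 1.097317 = 28.6400
detergent: 6.7 × (11.92/9.02) = 6.7 × 1.321508 = 8.8541
milk: 20.4 × (2.39/1.70) = 20.4 × 1.405882 = 28.6800
petrol: 12.7 × (2.27/2.17) = 12.7 × 1.046083 = 13.2853
chicken: 34.1 × (15.75/10.99) = 34.1 × 1.433121 = 48.8694
Index = Σ wᵢ·(p₁ᵢ/p₀ᵢ) = 28.6400 + 8.8541 + 28.6800 + 13.2853 + 48.8694 = 128.3287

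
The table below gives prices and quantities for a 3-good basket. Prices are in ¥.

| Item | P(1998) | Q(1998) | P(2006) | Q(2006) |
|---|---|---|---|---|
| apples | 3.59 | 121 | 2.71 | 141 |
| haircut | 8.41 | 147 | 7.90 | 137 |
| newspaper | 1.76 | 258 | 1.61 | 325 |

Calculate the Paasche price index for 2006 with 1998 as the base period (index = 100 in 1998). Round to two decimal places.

Paasche price index uses current-period quantities as weights.
ΣP(2006)·Q(2006) = 2.71×141 + 7.90×137 + 1.61×325 = 382.11 + 1082.3 + 523.25 = 1987.66
ΣP(1998)·Q(2006) = 3.59×141 + 8.41×137 + 1.76×325 = 506.19 + 1152.17 + 572 = 2230.36
Index = 1987.66 / 2230.36 × 100 = 89.1183

89.12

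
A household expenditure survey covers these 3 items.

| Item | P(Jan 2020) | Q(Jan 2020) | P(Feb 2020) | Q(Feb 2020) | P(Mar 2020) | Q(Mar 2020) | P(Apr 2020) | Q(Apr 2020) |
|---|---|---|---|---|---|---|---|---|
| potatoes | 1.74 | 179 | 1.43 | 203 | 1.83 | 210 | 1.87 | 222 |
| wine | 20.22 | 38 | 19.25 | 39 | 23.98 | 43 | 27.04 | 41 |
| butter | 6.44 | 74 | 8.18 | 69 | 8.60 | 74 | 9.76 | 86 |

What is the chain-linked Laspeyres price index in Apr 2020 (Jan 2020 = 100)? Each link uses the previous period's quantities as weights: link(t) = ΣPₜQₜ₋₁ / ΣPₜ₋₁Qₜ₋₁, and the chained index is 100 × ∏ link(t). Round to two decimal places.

Link Jan 2020→Feb 2020:
ΣP(Feb 2020)Q(Jan 2020) = 1.43×179 + 19.25×38 + 8.18×74 = 255.97 + 731.5 + 605.32 = 1592.79
ΣP(Jan 2020)Q(Jan 2020) = 1.74×179 + 20.22×38 + 6.44×74 = 311.46 + 768.36 + 476.56 = 1556.38
link = 1592.79/1556.38 = 1.023394
Link Feb 2020→Mar 2020:
ΣP(Mar 2020)Q(Feb 2020) = 1.83×203 + 23.98×39 + 8.60×69 = 371.49 + 935.22 + 593.4 = 1900.11
ΣP(Feb 2020)Q(Feb 2020) = 1.43×203 + 19.25×39 + 8.18×69 = 290.29 + 750.75 + 564.42 = 1605.46
link = 1900.11/1605.46 = 1.183530
Link Mar 2020→Apr 2020:
ΣP(Apr 2020)Q(Mar 2020) = 1.87×210 + 27.04×43 + 9.76×74 = 392.7 + 1162.72 + 722.24 = 2277.66
ΣP(Mar 2020)Q(Mar 2020) = 1.83×210 + 23.98×43 + 8.60×74 = 384.3 + 1031.14 + 636.4 = 2051.84
link = 2277.66/2051.84 = 1.110057
Chained index = 100 × 1.023394 × 1.183530 × 1.110057 = 134.4521

134.45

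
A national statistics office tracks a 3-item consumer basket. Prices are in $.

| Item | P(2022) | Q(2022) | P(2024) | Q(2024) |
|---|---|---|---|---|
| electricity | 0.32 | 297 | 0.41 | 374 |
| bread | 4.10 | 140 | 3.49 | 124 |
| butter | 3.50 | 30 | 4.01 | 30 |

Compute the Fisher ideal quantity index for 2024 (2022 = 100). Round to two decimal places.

Laspeyres component (base-period weights):
ΣP(2022)Q(2024) = 0.32×374 + 4.10×124 + 3.50×30 = 119.68 + 508.4 + 105 = 733.08
ΣP(2022)Q(2022) = 0.32×297 + 4.10×140 + 3.50×30 = 95.04 + 574 + 105 = 774.04
L = 733.08 / 774.04 × 100 = 94.7083
Paasche component (current-period weights):
ΣP(2024)Q(2024) = 0.41×374 + 3.49×124 + 4.01×30 = 153.34 + 432.76 + 120.3 = 706.4
ΣP(2024)Q(2022) = 0.41×297 + 3.49×140 + 4.01×30 = 121.77 + 488.6 + 120.3 = 730.67
P = 706.4 / 730.67 × 100 = 96.6784
Fisher = √(L × P) = √(94.7083 × 96.6784) = 95.6883

95.69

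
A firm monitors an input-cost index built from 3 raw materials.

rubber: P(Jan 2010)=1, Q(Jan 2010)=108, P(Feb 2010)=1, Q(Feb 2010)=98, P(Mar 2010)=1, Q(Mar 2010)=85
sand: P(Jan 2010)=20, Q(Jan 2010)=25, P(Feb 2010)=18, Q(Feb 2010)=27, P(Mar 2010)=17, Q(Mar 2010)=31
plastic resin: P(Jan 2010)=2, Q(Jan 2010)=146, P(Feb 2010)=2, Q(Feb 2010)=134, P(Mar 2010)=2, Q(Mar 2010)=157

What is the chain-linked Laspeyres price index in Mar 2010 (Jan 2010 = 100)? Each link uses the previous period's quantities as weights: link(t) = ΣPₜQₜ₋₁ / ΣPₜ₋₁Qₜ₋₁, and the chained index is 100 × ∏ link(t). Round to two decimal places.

91.45

Link Jan 2010→Feb 2010:
ΣP(Feb 2010)Q(Jan 2010) = 1×108 + 18×25 + 2×146 = 108 + 450 + 292 = 850
ΣP(Jan 2010)Q(Jan 2010) = 1×108 + 20×25 + 2×146 = 108 + 500 + 292 = 900
link = 850/900 = 0.944444
Link Feb 2010→Mar 2010:
ΣP(Mar 2010)Q(Feb 2010) = 1×98 + 17×27 + 2×134 = 98 + 459 + 268 = 825
ΣP(Feb 2010)Q(Feb 2010) = 1×98 + 18×27 + 2×134 = 98 + 486 + 268 = 852
link = 825/852 = 0.968310
Chained index = 100 × 0.944444 × 0.968310 = 91.4515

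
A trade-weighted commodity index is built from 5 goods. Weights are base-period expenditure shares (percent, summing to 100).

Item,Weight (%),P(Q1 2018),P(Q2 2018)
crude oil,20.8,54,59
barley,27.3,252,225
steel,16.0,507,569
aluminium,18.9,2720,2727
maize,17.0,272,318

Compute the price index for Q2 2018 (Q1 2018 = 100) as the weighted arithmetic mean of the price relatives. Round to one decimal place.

crude oil: 20.8 × (59/54) = 20.8 × 1.092593 = 22.7259
barley: 27.3 × (225/252) = 27.3 × 0.892857 = 24.3750
steel: 16.0 × (569/507) = 16.0 × 1.122288 = 17.9566
aluminium: 18.9 × (2727/2720) = 18.9 × 1.002574 = 18.9486
maize: 17.0 × (318/272) = 17.0 × 1.169118 = 19.8750
Index = Σ wᵢ·(p₁ᵢ/p₀ᵢ) = 22.7259 + 24.3750 + 17.9566 + 18.9486 + 19.8750 = 103.8812

103.9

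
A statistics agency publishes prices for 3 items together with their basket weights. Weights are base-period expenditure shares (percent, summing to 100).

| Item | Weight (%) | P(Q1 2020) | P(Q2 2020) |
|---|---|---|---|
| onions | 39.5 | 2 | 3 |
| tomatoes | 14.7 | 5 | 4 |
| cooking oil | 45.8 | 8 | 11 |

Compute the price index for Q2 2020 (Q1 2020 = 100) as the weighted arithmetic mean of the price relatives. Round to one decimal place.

onions: 39.5 × (3/2) = 39.5 × 1.500000 = 59.2500
tomatoes: 14.7 × (4/5) = 14.7 × 0.800000 = 11.7600
cooking oil: 45.8 × (11/8) = 45.8 × 1.375000 = 62.9750
Index = Σ wᵢ·(p₁ᵢ/p₀ᵢ) = 59.2500 + 11.7600 + 62.9750 = 133.9850

134.0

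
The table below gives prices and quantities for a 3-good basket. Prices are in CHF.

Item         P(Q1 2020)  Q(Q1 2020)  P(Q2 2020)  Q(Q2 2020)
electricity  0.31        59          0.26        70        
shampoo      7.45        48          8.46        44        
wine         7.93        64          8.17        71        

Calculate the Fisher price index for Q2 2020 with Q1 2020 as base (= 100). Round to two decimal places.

Laspeyres component (base-period weights):
ΣP(Q2 2020)Q(Q1 2020) = 0.26×59 + 8.46×48 + 8.17×64 = 15.34 + 406.08 + 522.88 = 944.3
ΣP(Q1 2020)Q(Q1 2020) = 0.31×59 + 7.45×48 + 7.93×64 = 18.29 + 357.6 + 507.52 = 883.41
L = 944.3 / 883.41 × 100 = 106.8926
Paasche component (current-period weights):
ΣP(Q2 2020)Q(Q2 2020) = 0.26×70 + 8.46×44 + 8.17×71 = 18.2 + 372.24 + 580.07 = 970.51
ΣP(Q1 2020)Q(Q2 2020) = 0.31×70 + 7.45×44 + 7.93×71 = 21.7 + 327.8 + 563.03 = 912.53
P = 970.51 / 912.53 × 100 = 106.3538
Fisher = √(L × P) = √(106.8926 × 106.3538) = 106.6228

106.62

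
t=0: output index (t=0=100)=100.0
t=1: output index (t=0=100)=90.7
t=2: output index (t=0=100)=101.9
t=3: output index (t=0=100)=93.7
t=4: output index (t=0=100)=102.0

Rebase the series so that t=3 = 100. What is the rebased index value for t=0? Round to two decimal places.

Rebased(t=0) = 100.0 / 93.7 × 100 = 106.7236

106.72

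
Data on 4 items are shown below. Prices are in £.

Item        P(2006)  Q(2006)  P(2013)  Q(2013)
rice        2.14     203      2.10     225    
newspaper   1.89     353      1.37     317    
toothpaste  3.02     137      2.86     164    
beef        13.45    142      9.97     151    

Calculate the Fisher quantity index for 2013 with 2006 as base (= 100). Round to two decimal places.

Laspeyres component (base-period weights):
ΣP(2006)Q(2013) = 2.14×225 + 1.89×317 + 3.02×164 + 13.45×151 = 481.5 + 599.13 + 495.28 + 2030.95 = 3606.86
ΣP(2006)Q(2006) = 2.14×203 + 1.89×353 + 3.02×137 + 13.45×142 = 434.42 + 667.17 + 413.74 + 1909.9 = 3425.23
L = 3606.86 / 3425.23 × 100 = 105.3027
Paasche component (current-period weights):
ΣP(2013)Q(2013) = 2.10×225 + 1.37×317 + 2.86×164 + 9.97×151 = 472.5 + 434.29 + 469.04 + 1505.47 = 2881.3
ΣP(2013)Q(2006) = 2.10×203 + 1.37×353 + 2.86×137 + 9.97×142 = 426.3 + 483.61 + 391.82 + 1415.74 = 2717.47
P = 2881.3 / 2717.47 × 100 = 106.0288
Fisher = √(L × P) = √(105.3027 × 106.0288) = 105.6651

105.67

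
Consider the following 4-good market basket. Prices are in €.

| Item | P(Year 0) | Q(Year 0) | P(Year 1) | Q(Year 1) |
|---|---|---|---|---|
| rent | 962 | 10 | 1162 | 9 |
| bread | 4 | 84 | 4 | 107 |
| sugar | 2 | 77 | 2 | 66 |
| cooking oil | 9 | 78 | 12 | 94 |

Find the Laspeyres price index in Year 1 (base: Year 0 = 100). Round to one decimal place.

120.7

Laspeyres price index uses base-period quantities as weights.
ΣP(Year 1)·Q(Year 0) = 1162×10 + 4×84 + 2×77 + 12×78 = 11620 + 336 + 154 + 936 = 13046
ΣP(Year 0)·Q(Year 0) = 962×10 + 4×84 + 2×77 + 9×78 = 9620 + 336 + 154 + 702 = 10812
Index = 13046 / 10812 × 100 = 120.6622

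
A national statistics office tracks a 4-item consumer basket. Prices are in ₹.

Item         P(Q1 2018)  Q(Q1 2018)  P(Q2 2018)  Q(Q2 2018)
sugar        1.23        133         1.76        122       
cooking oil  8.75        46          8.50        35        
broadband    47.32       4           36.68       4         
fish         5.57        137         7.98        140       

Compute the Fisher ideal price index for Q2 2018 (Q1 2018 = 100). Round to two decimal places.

Laspeyres component (base-period weights):
ΣP(Q2 2018)Q(Q1 2018) = 1.76×133 + 8.50×46 + 36.68×4 + 7.98×137 = 234.08 + 391 + 146.72 + 1093.26 = 1865.06
ΣP(Q1 2018)Q(Q1 2018) = 1.23×133 + 8.75×46 + 47.32×4 + 5.57×137 = 163.59 + 402.5 + 189.28 + 763.09 = 1518.46
L = 1865.06 / 1518.46 × 100 = 122.8258
Paasche component (current-period weights):
ΣP(Q2 2018)Q(Q2 2018) = 1.76×122 + 8.50×35 + 36.68×4 + 7.98×140 = 214.72 + 297.5 + 146.72 + 1117.2 = 1776.14
ΣP(Q1 2018)Q(Q2 2018) = 1.23×122 + 8.75×35 + 47.32×4 + 5.57×140 = 150.06 + 306.25 + 189.28 + 779.8 = 1425.39
P = 1776.14 / 1425.39 × 100 = 124.6073
Fisher = √(L × P) = √(122.8258 × 124.6073) = 123.7133

123.71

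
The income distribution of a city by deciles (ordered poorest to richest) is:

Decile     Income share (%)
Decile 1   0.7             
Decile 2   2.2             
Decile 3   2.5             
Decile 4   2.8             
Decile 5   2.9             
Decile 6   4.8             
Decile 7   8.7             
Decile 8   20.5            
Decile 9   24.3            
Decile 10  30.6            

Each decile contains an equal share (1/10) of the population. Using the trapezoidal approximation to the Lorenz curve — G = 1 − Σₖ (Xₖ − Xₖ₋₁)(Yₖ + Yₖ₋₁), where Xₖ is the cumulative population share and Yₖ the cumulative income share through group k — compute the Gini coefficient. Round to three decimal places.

0.533

Cumulative income shares Yₖ: 0.0070, 0.0290, 0.0540, 0.0820, 0.1110, 0.1590, 0.2460, 0.4510, 0.6940, 1.0000
Σ (Xₖ−Xₖ₋₁)(Yₖ+Yₖ₋₁) = (1/10)(0.0070+0.0000) + (1/10)(0.0290+0.0070) + (1/10)(0.0540+0.0290) + (1/10)(0.0820+0.0540) + (1/10)(0.1110+0.0820) + (1/10)(0.1590+0.1110) + (1/10)(0.2460+0.1590) + (1/10)(0.4510+0.2460) + (1/10)(0.6940+0.4510) + (1/10)(1.0000+0.6940)
  = 0.0007 + 0.0036 + 0.0083 + 0.0136 + 0.0193 + 0.0270 + 0.0405 + 0.0697 + 0.1145 + 0.1694 = 0.4666
G = 1 − 0.4666 = 0.5334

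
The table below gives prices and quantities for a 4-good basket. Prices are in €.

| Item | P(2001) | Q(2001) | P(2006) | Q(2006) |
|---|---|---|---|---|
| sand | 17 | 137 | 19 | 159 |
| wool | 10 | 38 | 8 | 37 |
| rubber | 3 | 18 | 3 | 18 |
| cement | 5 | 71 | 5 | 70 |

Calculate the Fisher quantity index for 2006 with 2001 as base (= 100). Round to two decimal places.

Laspeyres component (base-period weights):
ΣP(2001)Q(2006) = 17×159 + 10×37 + 3×18 + 5×70 = 2703 + 370 + 54 + 350 = 3477
ΣP(2001)Q(2001) = 17×137 + 10×38 + 3×18 + 5×71 = 2329 + 380 + 54 + 355 = 3118
L = 3477 / 3118 × 100 = 111.5138
Paasche component (current-period weights):
ΣP(2006)Q(2006) = 19×159 + 8×37 + 3×18 + 5×70 = 3021 + 296 + 54 + 350 = 3721
ΣP(2006)Q(2001) = 19×137 + 8×38 + 3×18 + 5×71 = 2603 + 304 + 54 + 355 = 3316
P = 3721 / 3316 × 100 = 112.2135
Fisher = √(L × P) = √(111.5138 × 112.2135) = 111.8631

111.86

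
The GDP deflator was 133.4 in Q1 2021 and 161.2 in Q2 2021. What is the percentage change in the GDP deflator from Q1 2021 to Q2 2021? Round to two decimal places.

20.84%

Change = (161.2 − 133.4) / 133.4 × 100
       = 27.8 / 133.4 × 100 = 20.8396%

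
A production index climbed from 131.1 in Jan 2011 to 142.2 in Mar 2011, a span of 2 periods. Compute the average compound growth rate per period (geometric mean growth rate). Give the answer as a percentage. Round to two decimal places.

4.15%

Growth factor = (142.2/131.1)^(1/2) = (1.084668)^(1/2) = 1.041474
Growth rate = 1.041474 − 1 = 0.041474 = 4.1474%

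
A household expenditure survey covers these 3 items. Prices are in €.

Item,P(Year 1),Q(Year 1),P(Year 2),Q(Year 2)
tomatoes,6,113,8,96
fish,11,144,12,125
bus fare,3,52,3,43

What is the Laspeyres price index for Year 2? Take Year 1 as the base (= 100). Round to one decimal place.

Laspeyres price index uses base-period quantities as weights.
ΣP(Year 2)·Q(Year 1) = 8×113 + 12×144 + 3×52 = 904 + 1728 + 156 = 2788
ΣP(Year 1)·Q(Year 1) = 6×113 + 11×144 + 3×52 = 678 + 1584 + 156 = 2418
Index = 2788 / 2418 × 100 = 115.3019

115.3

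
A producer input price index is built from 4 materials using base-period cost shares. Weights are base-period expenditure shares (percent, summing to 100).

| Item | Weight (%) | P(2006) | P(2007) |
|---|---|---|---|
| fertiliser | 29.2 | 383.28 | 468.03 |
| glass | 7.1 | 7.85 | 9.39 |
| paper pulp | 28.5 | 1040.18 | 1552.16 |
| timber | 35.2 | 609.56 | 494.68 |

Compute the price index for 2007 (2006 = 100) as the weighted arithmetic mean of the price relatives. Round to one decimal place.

115.2

fertiliser: 29.2 × (468.03/383.28) = 29.2 × 1.221118 = 35.6566
glass: 7.1 × (9.39/7.85) = 7.1 × 1.196178 = 8.4929
paper pulp: 28.5 × (1552.16/1040.18) = 28.5 × 1.492203 = 42.5278
timber: 35.2 × (494.68/609.56) = 35.2 × 0.811536 = 28.5661
Index = Σ wᵢ·(p₁ᵢ/p₀ᵢ) = 35.6566 + 8.4929 + 42.5278 + 28.5661 = 115.2434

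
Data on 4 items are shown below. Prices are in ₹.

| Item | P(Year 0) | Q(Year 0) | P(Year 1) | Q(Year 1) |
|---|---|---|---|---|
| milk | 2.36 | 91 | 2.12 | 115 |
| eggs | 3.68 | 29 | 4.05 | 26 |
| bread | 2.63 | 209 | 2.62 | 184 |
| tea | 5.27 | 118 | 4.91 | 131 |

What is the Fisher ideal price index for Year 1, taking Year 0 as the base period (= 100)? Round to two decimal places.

Laspeyres component (base-period weights):
ΣP(Year 1)Q(Year 0) = 2.12×91 + 4.05×29 + 2.62×209 + 4.91×118 = 192.92 + 117.45 + 547.58 + 579.38 = 1437.33
ΣP(Year 0)Q(Year 0) = 2.36×91 + 3.68×29 + 2.63×209 + 5.27×118 = 214.76 + 106.72 + 549.67 + 621.86 = 1493.01
L = 1437.33 / 1493.01 × 100 = 96.2706
Paasche component (current-period weights):
ΣP(Year 1)Q(Year 1) = 2.12×115 + 4.05×26 + 2.62×184 + 4.91×131 = 243.8 + 105.3 + 482.08 + 643.21 = 1474.39
ΣP(Year 0)Q(Year 1) = 2.36×115 + 3.68×26 + 2.63×184 + 5.27×131 = 271.4 + 95.68 + 483.92 + 690.37 = 1541.37
P = 1474.39 / 1541.37 × 100 = 95.6545
Fisher = √(L × P) = √(96.2706 × 95.6545) = 95.9621

95.96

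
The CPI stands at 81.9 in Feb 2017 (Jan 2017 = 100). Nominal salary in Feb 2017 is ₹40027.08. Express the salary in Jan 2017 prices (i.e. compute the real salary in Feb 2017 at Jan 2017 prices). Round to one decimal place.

48873.1

Real = Nominal ÷ (Index/100) = 40027.08 ÷ (81.9/100)
     = 40027.08 ÷ 0.819 = 48873.1136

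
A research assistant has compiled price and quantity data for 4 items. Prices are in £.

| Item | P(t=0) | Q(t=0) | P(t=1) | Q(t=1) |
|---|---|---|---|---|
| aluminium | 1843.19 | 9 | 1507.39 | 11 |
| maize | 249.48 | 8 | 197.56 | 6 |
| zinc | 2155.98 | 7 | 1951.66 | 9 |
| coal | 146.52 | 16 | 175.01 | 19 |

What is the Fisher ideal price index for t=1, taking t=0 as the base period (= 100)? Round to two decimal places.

87.84

Laspeyres component (base-period weights):
ΣP(t=1)Q(t=0) = 1507.39×9 + 197.56×8 + 1951.66×7 + 175.01×16 = 13566.51 + 1580.48 + 13661.62 + 2800.16 = 31608.77
ΣP(t=0)Q(t=0) = 1843.19×9 + 249.48×8 + 2155.98×7 + 146.52×16 = 16588.71 + 1995.84 + 15091.86 + 2344.32 = 36020.73
L = 31608.77 / 36020.73 × 100 = 87.7516
Paasche component (current-period weights):
ΣP(t=1)Q(t=1) = 1507.39×11 + 197.56×6 + 1951.66×9 + 175.01×19 = 16581.29 + 1185.36 + 17564.94 + 3325.19 = 38656.78
ΣP(t=0)Q(t=1) = 1843.19×11 + 249.48×6 + 2155.98×9 + 146.52×19 = 20275.09 + 1496.88 + 19403.82 + 2783.88 = 43959.67
P = 38656.78 / 43959.67 × 100 = 87.9369
Fisher = √(L × P) = √(87.7516 × 87.9369) = 87.8442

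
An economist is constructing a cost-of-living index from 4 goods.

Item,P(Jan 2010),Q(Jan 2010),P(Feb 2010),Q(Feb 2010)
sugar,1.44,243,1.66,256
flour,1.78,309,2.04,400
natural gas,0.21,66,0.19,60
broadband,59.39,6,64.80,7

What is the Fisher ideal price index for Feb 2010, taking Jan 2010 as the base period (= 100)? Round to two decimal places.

Laspeyres component (base-period weights):
ΣP(Feb 2010)Q(Jan 2010) = 1.66×243 + 2.04×309 + 0.19×66 + 64.80×6 = 403.38 + 630.36 + 12.54 + 388.8 = 1435.08
ΣP(Jan 2010)Q(Jan 2010) = 1.44×243 + 1.78×309 + 0.21×66 + 59.39×6 = 349.92 + 550.02 + 13.86 + 356.34 = 1270.14
L = 1435.08 / 1270.14 × 100 = 112.9860
Paasche component (current-period weights):
ΣP(Feb 2010)Q(Feb 2010) = 1.66×256 + 2.04×400 + 0.19×60 + 64.80×7 = 424.96 + 816 + 11.4 + 453.6 = 1705.96
ΣP(Jan 2010)Q(Feb 2010) = 1.44×256 + 1.78×400 + 0.21×60 + 59.39×7 = 368.64 + 712 + 12.6 + 415.73 = 1508.97
P = 1705.96 / 1508.97 × 100 = 113.0546
Fisher = √(L × P) = √(112.9860 × 113.0546) = 113.0203

113.02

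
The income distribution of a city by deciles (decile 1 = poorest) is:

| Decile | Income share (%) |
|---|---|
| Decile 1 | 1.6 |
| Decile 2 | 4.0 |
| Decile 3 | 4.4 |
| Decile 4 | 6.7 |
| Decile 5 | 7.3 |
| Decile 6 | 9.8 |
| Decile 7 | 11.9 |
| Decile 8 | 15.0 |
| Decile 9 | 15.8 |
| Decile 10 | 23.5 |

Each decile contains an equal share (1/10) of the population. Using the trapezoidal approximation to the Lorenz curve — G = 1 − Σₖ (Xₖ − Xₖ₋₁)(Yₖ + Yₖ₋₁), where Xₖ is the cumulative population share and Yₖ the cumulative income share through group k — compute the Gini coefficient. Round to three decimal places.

Cumulative income shares Yₖ: 0.0160, 0.0560, 0.1000, 0.1670, 0.2400, 0.3380, 0.4570, 0.6070, 0.7650, 1.0000
Σ (Xₖ−Xₖ₋₁)(Yₖ+Yₖ₋₁) = (1/10)(0.0160+0.0000) + (1/10)(0.0560+0.0160) + (1/10)(0.1000+0.0560) + (1/10)(0.1670+0.1000) + (1/10)(0.2400+0.1670) + (1/10)(0.3380+0.2400) + (1/10)(0.4570+0.3380) + (1/10)(0.6070+0.4570) + (1/10)(0.7650+0.6070) + (1/10)(1.0000+0.7650)
  = 0.0016 + 0.0072 + 0.0156 + 0.0267 + 0.0407 + 0.0578 + 0.0795 + 0.1064 + 0.1372 + 0.1765 = 0.6492
G = 1 − 0.6492 = 0.3508

0.351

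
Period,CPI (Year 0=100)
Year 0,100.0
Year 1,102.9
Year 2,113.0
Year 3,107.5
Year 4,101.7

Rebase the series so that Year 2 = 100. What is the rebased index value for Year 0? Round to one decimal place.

88.5

Rebased(Year 0) = 100.0 / 113.0 × 100 = 88.4956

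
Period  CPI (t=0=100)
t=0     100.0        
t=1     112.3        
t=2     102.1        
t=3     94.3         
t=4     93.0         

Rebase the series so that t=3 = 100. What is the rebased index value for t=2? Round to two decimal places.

108.27

Rebased(t=2) = 102.1 / 94.3 × 100 = 108.2715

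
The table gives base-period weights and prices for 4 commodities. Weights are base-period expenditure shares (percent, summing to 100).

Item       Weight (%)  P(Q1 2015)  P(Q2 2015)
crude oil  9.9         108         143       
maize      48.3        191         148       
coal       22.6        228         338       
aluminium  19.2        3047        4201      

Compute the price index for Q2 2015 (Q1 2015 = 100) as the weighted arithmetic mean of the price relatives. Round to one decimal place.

crude oil: 9.9 × (143/108) = 9.9 × 1.324074 = 13.1083
maize: 48.3 × (148/191) = 48.3 × 0.774869 = 37.4262
coal: 22.6 × (338/228) = 22.6 × 1.482456 = 33.5035
aluminium: 19.2 × (4201/3047) = 19.2 × 1.378733 = 26.4717
Index = Σ wᵢ·(p₁ᵢ/p₀ᵢ) = 13.1083 + 37.4262 + 33.5035 + 26.4717 = 110.5097

110.5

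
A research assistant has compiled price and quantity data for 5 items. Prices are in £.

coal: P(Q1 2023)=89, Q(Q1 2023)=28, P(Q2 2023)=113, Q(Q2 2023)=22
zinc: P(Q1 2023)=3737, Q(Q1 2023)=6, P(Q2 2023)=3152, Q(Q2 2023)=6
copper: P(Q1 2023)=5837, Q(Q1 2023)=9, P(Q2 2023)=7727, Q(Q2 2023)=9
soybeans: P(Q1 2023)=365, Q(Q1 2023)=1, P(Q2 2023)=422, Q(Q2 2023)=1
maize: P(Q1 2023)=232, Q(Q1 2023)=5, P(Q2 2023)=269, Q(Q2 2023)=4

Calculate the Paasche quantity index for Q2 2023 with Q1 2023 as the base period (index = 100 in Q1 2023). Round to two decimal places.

98.99

Paasche quantity index uses current-period prices as weights.
ΣP(Q2 2023)·Q(Q2 2023) = 113×22 + 3152×6 + 7727×9 + 422×1 + 269×4 = 2486 + 18912 + 69543 + 422 + 1076 = 92439
ΣP(Q2 2023)·Q(Q1 2023) = 113×28 + 3152×6 + 7727×9 + 422×1 + 269×5 = 3164 + 18912 + 69543 + 422 + 1345 = 93386
Index = 92439 / 93386 × 100 = 98.9859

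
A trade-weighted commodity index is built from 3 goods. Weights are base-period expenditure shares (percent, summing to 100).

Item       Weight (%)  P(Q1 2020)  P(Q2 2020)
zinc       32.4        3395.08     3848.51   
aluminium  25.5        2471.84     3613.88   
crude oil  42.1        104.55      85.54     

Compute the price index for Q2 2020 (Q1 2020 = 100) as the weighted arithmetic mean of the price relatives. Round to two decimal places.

zinc: 32.4 × (3848.51/3395.08) = 32.4 × 1.133555 = 36.7272
aluminium: 25.5 × (3613.88/2471.84) = 25.5 × 1.462020 = 37.2815
crude oil: 42.1 × (85.54/104.55) = 42.1 × 0.818173 = 34.4451
Index = Σ wᵢ·(p₁ᵢ/p₀ᵢ) = 36.7272 + 37.2815 + 34.4451 = 108.4538

108.45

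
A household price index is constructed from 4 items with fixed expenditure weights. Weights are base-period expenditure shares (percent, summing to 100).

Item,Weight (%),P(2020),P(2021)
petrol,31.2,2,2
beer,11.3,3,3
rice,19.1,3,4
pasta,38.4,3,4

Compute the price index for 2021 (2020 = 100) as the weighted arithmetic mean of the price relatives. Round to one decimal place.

119.2

petrol: 31.2 × (2/2) = 31.2 × 1.000000 = 31.2000
beer: 11.3 × (3/3) = 11.3 × 1.000000 = 11.3000
rice: 19.1 × (4/3) = 19.1 × 1.333333 = 25.4667
pasta: 38.4 × (4/3) = 38.4 × 1.333333 = 51.2000
Index = Σ wᵢ·(p₁ᵢ/p₀ᵢ) = 31.2000 + 11.3000 + 25.4667 + 51.2000 = 119.1667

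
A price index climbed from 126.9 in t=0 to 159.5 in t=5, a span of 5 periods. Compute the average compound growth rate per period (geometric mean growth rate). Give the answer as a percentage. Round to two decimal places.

Growth factor = (159.5/126.9)^(1/5) = (1.256895)^(1/5) = 1.046791
Growth rate = 1.046791 − 1 = 0.046791 = 4.6791%

4.68%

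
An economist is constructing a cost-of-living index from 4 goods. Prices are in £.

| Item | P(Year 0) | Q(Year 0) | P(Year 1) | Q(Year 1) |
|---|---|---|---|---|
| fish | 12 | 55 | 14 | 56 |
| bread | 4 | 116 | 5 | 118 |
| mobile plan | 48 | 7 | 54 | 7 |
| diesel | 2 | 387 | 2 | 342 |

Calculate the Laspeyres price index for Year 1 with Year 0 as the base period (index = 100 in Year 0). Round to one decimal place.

Laspeyres price index uses base-period quantities as weights.
ΣP(Year 1)·Q(Year 0) = 14×55 + 5×116 + 54×7 + 2×387 = 770 + 580 + 378 + 774 = 2502
ΣP(Year 0)·Q(Year 0) = 12×55 + 4×116 + 48×7 + 2×387 = 660 + 464 + 336 + 774 = 2234
Index = 2502 / 2234 × 100 = 111.9964

112.0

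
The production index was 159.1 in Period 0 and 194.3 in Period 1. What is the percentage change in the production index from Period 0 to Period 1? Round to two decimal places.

Change = (194.3 − 159.1) / 159.1 × 100
       = 35.2 / 159.1 × 100 = 22.1245%

22.12%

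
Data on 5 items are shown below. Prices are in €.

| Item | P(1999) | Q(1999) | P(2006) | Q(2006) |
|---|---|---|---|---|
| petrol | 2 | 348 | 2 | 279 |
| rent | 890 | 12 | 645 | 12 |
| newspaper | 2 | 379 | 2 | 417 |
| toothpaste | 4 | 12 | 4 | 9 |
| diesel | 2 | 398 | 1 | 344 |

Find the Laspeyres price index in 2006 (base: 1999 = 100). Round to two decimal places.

74.28

Laspeyres price index uses base-period quantities as weights.
ΣP(2006)·Q(1999) = 2×348 + 645×12 + 2×379 + 4×12 + 1×398 = 696 + 7740 + 758 + 48 + 398 = 9640
ΣP(1999)·Q(1999) = 2×348 + 890×12 + 2×379 + 4×12 + 2×398 = 696 + 10680 + 758 + 48 + 796 = 12978
Index = 9640 / 12978 × 100 = 74.2796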